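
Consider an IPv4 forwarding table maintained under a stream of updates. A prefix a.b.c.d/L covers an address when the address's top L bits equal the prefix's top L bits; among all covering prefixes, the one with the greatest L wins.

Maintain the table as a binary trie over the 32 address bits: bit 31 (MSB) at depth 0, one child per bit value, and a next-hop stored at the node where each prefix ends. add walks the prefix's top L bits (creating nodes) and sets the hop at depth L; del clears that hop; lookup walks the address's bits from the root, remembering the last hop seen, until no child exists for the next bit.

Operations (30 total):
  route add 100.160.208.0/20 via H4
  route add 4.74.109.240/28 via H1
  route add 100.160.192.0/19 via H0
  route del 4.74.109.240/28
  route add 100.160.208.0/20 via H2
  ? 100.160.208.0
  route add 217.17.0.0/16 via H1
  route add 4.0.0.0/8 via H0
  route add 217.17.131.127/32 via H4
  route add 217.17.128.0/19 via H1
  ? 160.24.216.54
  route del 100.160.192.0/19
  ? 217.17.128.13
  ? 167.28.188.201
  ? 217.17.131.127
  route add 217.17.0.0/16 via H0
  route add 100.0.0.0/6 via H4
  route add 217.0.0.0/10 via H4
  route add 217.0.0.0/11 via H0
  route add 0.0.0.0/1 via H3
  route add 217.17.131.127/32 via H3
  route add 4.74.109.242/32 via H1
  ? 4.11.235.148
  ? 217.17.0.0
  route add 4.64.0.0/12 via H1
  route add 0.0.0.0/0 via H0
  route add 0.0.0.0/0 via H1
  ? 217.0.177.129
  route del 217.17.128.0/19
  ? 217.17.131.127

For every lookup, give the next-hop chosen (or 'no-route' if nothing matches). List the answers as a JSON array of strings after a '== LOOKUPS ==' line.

Process each operation:
  add 100.160.208.0/20 -> H4 at depth 20
  add 4.74.109.240/28 -> H1 at depth 28
  add 100.160.192.0/19 -> H0 at depth 19
  del 4.74.109.240/28 (clear depth 28)
  add 100.160.208.0/20 -> H2 at depth 20
  ? 100.160.208.0  path d0:-→d1:-→d2:-→d3:-→d4:-→d5:-→d6:-→d7:-→d8:-→d9:-→d10:-→d11:-→d12:-→d13:-→d14:-→d15:-→d16:-→d17:-→d18:-→d19:H0→d20:H2  best=H2
  add 217.17.0.0/16 -> H1 at depth 16
  add 4.0.0.0/8 -> H0 at depth 8
  add 217.17.131.127/32 -> H4 at depth 32
  add 217.17.128.0/19 -> H1 at depth 19
  ? 160.24.216.54  path d0:-→d1:-  best=no-route
  del 100.160.192.0/19 (clear depth 19)
  ? 217.17.128.13  path d0:-→d1:-→d2:-→d3:-→d4:-→d5:-→d6:-→d7:-→d8:-→d9:-→d10:-→d11:-→d12:-→d13:-→d14:-→d15:-→d16:H1→d17:-→d18:-→d19:H1→d20:-→d21:-→d22:-  best=H1
  ? 167.28.188.201  path d0:-→d1:-  best=no-route
  ? 217.17.131.127  path d0:-→d1:-→d2:-→d3:-→d4:-→d5:-→d6:-→d7:-→d8:-→d9:-→d10:-→d11:-→d12:-→d13:-→d14:-→d15:-→d16:H1→d17:-→d18:-→d19:H1→d20:-→d21:-→d22:-→d23:-→d24:-→d25:-→d26:-→d27:-→d28:-→d29:-→d30:-→d31:-→d32:H4  best=H4
  add 217.17.0.0/16 -> H0 at depth 16
  add 100.0.0.0/6 -> H4 at depth 6
  add 217.0.0.0/10 -> H4 at depth 10
  add 217.0.0.0/11 -> H0 at depth 11
  add 0.0.0.0/1 -> H3 at depth 1
  add 217.17.131.127/32 -> H3 at depth 32
  add 4.74.109.242/32 -> H1 at depth 32
  ? 4.11.235.148  path d0:-→d1:H3→d2:-→d3:-→d4:-→d5:-→d6:-→d7:-→d8:H0→d9:-  best=H0
  ? 217.17.0.0  path d0:-→d1:-→d2:-→d3:-→d4:-→d5:-→d6:-→d7:-→d8:-→d9:-→d10:H4→d11:H0→d12:-→d13:-→d14:-→d15:-→d16:H0  best=H0
  add 4.64.0.0/12 -> H1 at depth 12
  add 0.0.0.0/0 -> H0 at depth 0
  add 0.0.0.0/0 -> H1 at depth 0
  ? 217.0.177.129  path d0:H1→d1:-→d2:-→d3:-→d4:-→d5:-→d6:-→d7:-→d8:-→d9:-→d10:H4→d11:H0  best=H0
  del 217.17.128.0/19 (clear depth 19)
  ? 217.17.131.127  path d0:H1→d1:-→d2:-→d3:-→d4:-→d5:-→d6:-→d7:-→d8:-→d9:-→d10:H4→d11:H0→d12:-→d13:-→d14:-→d15:-→d16:H0→d17:-→d18:-→d19:-→d20:-→d21:-→d22:-→d23:-→d24:-→d25:-→d26:-→d27:-→d28:-→d29:-→d30:-→d31:-→d32:H3  best=H3

== LOOKUPS ==
["H2","no-route","H1","no-route","H4","H0","H0","H0","H3"]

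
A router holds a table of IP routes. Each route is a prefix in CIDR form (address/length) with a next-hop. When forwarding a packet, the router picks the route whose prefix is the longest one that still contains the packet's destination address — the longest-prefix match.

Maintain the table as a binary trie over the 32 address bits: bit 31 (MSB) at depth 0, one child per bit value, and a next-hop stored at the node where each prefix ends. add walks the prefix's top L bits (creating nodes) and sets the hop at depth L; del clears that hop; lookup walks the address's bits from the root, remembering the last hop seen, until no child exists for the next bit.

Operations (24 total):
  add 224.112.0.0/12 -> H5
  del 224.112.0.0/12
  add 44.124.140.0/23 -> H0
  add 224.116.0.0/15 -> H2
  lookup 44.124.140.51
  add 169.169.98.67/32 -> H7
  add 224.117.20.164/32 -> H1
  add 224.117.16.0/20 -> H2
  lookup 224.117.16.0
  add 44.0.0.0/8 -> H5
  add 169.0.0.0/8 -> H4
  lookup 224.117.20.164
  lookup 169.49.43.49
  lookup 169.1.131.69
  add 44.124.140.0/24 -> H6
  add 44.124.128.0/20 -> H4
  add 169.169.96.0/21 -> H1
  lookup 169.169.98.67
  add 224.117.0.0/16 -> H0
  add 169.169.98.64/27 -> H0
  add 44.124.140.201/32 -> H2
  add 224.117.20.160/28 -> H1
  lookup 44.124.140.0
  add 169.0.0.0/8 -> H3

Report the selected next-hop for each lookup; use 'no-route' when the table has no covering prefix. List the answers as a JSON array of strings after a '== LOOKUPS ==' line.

Apply in order:
  + 224.112.0.0/12 (H5) depth=12
  del 224.112.0.0/12 (clear depth 12)
  + 44.124.140.0/23 (H0) depth=23
  + 224.116.0.0/15 (H2) depth=15
  lookup 44.124.140.51: bits 00101100011111001000110 walk d0:-→d1:-→d2:-→d3:-→d4:-→d5:-→d6:-→d7:-→d8:-→d9:-→d10:-→d11:-→d12:-→d13:-→d14:-→d15:-→d16:-→d17:-→d18:-→d19:-→d20:-→d21:-→d22:-→d23:H0 -> H0
  + 169.169.98.67/32 (H7) depth=32
  + 224.117.20.164/32 (H1) depth=32
  + 224.117.16.0/20 (H2) depth=20
  lookup 224.117.16.0: bits 111000000111010100010 walk d0:-→d1:-→d2:-→d3:-→d4:-→d5:-→d6:-→d7:-→d8:-→d9:-→d10:-→d11:-→d12:-→d13:-→d14:-→d15:H2→d16:-→d17:-→d18:-→d19:-→d20:H2→d21:- -> H2
  + 44.0.0.0/8 (H5) depth=8
  + 169.0.0.0/8 (H4) depth=8
  lookup 224.117.20.164: bits 11100000011101010001010010100100 walk d0:-→d1:-→d2:-→d3:-→d4:-→d5:-→d6:-→d7:-→d8:-→d9:-→d10:-→d11:-→d12:-→d13:-→d14:-→d15:H2→d16:-→d17:-→d18:-→d19:-→d20:H2→d21:-→d22:-→d23:-→d24:-→d25:-→d26:-→d27:-→d28:-→d29:-→d30:-→d31:-→d32:H1 -> H1
  lookup 169.49.43.49: bits 10101001 walk d0:-→d1:-→d2:-→d3:-→d4:-→d5:-→d6:-→d7:-→d8:H4 -> H4
  lookup 169.1.131.69: bits 10101001 walk d0:-→d1:-→d2:-→d3:-→d4:-→d5:-→d6:-→d7:-→d8:H4 -> H4
  + 44.124.140.0/24 (H6) depth=24
  + 44.124.128.0/20 (H4) depth=20
  + 169.169.96.0/21 (H1) depth=21
  lookup 169.169.98.67: bits 10101001101010010110001001000011 walk d0:-→d1:-→d2:-→d3:-→d4:-→d5:-→d6:-→d7:-→d8:H4→d9:-→d10:-→d11:-→d12:-→d13:-→d14:-→d15:-→d16:-→d17:-→d18:-→d19:-→d20:-→d21:H1→d22:-→d23:-→d24:-→d25:-→d26:-→d27:-→d28:-→d29:-→d30:-→d31:-→d32:H7 -> H7
  + 224.117.0.0/16 (H0) depth=16
  + 169.169.98.64/27 (H0) depth=27
  + 44.124.140.201/32 (H2) depth=32
  + 224.117.20.160/28 (H1) depth=28
  lookup 44.124.140.0: bits 001011000111110010001100 walk d0:-→d1:-→d2:-→d3:-→d4:-→d5:-→d6:-→d7:-→d8:H5→d9:-→d10:-→d11:-→d12:-→d13:-→d14:-→d15:-→d16:-→d17:-→d18:-→d19:-→d20:H4→d21:-→d22:-→d23:H0→d24:H6 -> H6
  + 169.0.0.0/8 (H3) depth=8

== LOOKUPS ==
["H0","H2","H1","H4","H4","H7","H6"]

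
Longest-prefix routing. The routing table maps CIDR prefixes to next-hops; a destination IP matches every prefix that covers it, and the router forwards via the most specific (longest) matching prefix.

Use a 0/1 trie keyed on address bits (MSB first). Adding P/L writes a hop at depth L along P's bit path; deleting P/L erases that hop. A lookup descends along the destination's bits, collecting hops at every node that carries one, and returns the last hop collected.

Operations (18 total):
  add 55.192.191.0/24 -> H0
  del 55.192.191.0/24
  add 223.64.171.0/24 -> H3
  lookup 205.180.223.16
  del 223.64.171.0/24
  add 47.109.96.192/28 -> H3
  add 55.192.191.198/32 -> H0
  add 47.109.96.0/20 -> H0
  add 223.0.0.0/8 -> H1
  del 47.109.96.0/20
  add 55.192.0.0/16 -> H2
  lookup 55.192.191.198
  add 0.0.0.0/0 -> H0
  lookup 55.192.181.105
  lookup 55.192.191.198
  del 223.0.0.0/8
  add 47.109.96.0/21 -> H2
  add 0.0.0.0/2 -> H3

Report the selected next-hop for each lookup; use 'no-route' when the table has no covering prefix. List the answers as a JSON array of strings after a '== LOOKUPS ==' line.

Apply in order:
  + 55.192.191.0/24 (H0) depth=24
  - 55.192.191.0/24 clear@24
  + 223.64.171.0/24 (H3) depth=24
  lookup 205.180.223.16: bits 110 walk d0:-→d1:-→d2:-→d3:- -> no-route
  - 223.64.171.0/24 clear@24
  + 47.109.96.192/28 (H3) depth=28
  + 55.192.191.198/32 (H0) depth=32
  + 47.109.96.0/20 (H0) depth=20
  + 223.0.0.0/8 (H1) depth=8
  - 47.109.96.0/20 clear@20
  + 55.192.0.0/16 (H2) depth=16
  lookup 55.192.191.198: bits 00110111110000001011111111000110 walk d0:-→d1:-→d2:-→d3:-→d4:-→d5:-→d6:-→d7:-→d8:-→d9:-→d10:-→d11:-→d12:-→d13:-→d14:-→d15:-→d16:H2→d17:-→d18:-→d19:-→d20:-→d21:-→d22:-→d23:-→d24:-→d25:-→d26:-→d27:-→d28:-→d29:-→d30:-→d31:-→d32:H0 -> H0
  + 0.0.0.0/0 (H0) depth=0
  lookup 55.192.181.105: bits 00110111110000001011 walk d0:H0→d1:-→d2:-→d3:-→d4:-→d5:-→d6:-→d7:-→d8:-→d9:-→d10:-→d11:-→d12:-→d13:-→d14:-→d15:-→d16:H2→d17:-→d18:-→d19:-→d20:- -> H2
  lookup 55.192.191.198: bits 00110111110000001011111111000110 walk d0:H0→d1:-→d2:-→d3:-→d4:-→d5:-→d6:-→d7:-→d8:-→d9:-→d10:-→d11:-→d12:-→d13:-→d14:-→d15:-→d16:H2→d17:-→d18:-→d19:-→d20:-→d21:-→d22:-→d23:-→d24:-→d25:-→d26:-→d27:-→d28:-→d29:-→d30:-→d31:-→d32:H0 -> H0
  - 223.0.0.0/8 clear@8
  + 47.109.96.0/21 (H2) depth=21
  + 0.0.0.0/2 (H3) depth=2

== LOOKUPS ==
["no-route","H0","H2","H0"]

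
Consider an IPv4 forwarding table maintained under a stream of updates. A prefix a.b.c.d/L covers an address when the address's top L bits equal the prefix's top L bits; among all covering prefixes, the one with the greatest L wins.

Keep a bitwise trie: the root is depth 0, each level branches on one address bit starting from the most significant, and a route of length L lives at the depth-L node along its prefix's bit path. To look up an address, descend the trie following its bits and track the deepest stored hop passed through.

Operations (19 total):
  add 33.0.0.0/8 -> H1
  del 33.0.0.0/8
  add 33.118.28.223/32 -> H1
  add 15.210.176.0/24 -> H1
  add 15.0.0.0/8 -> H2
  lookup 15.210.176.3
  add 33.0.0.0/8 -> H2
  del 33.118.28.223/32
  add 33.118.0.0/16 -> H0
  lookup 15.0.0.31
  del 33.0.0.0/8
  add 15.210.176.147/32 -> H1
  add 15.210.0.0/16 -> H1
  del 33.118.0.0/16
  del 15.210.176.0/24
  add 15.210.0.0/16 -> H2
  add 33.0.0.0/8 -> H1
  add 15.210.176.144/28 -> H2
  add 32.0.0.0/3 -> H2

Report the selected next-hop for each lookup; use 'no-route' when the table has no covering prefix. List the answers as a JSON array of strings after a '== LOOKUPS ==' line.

Trace:
  + 33.0.0.0/8 (H1) depth=8
  del 33.0.0.0/8 (clear depth 8)
  + 33.118.28.223/32 (H1) depth=32
  + 15.210.176.0/24 (H1) depth=24
  + 15.0.0.0/8 (H2) depth=8
  ? 15.210.176.3  path d0:-→d1:-→d2:-→d3:-→d4:-→d5:-→d6:-→d7:-→d8:H2→d9:-→d10:-→d11:-→d12:-→d13:-→d14:-→d15:-→d16:-→d17:-→d18:-→d19:-→d20:-→d21:-→d22:-→d23:-→d24:H1  best=H1
  + 33.0.0.0/8 (H2) depth=8
  del 33.118.28.223/32 (clear depth 32)
  + 33.118.0.0/16 (H0) depth=16
  ? 15.0.0.31  path d0:-→d1:-→d2:-→d3:-→d4:-→d5:-→d6:-→d7:-→d8:H2  best=H2
  del 33.0.0.0/8 (clear depth 8)
  + 15.210.176.147/32 (H1) depth=32
  + 15.210.0.0/16 (H1) depth=16
  del 33.118.0.0/16 (clear depth 16)
  del 15.210.176.0/24 (clear depth 24)
  + 15.210.0.0/16 (H2) depth=16
  + 33.0.0.0/8 (H1) depth=8
  + 15.210.176.144/28 (H2) depth=28
  + 32.0.0.0/3 (H2) depth=3

== LOOKUPS ==
["H1","H2"]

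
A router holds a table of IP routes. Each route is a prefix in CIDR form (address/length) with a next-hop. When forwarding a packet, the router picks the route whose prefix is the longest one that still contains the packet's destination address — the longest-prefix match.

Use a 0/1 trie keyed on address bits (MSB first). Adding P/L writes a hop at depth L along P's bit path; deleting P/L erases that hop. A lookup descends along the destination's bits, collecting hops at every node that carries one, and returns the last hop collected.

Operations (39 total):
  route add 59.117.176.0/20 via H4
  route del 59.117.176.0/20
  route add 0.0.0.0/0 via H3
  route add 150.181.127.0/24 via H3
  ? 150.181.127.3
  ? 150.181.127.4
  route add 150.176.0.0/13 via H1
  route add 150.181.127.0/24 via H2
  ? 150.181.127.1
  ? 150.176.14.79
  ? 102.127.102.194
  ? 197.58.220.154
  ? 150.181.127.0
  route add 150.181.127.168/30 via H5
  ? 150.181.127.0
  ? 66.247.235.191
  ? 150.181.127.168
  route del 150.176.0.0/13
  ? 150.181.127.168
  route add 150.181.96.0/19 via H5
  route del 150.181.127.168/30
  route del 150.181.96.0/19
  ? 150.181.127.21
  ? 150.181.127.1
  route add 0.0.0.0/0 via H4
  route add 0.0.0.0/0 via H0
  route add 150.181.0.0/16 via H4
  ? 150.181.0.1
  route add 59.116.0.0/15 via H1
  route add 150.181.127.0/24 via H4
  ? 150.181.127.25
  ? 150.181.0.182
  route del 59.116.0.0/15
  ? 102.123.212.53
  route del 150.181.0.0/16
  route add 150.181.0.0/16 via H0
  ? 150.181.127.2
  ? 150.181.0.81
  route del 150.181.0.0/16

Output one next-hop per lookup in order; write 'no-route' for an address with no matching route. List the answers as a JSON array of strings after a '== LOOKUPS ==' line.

Apply in order:
  + 59.117.176.0/20 (H4) depth=20
  del 59.117.176.0/20 (clear depth 20)
  + 0.0.0.0/0 (H3) depth=0
  + 150.181.127.0/24 (H3) depth=24
  Q 150.181.127.3: descend 100101101011010101111111 ; hops seen [H3,H3] ; pick H3
  Q 150.181.127.4: descend 100101101011010101111111 ; hops seen [H3,H3] ; pick H3
  + 150.176.0.0/13 (H1) depth=13
  + 150.181.127.0/24 (H2) depth=24
  Q 150.181.127.1: descend 100101101011010101111111 ; hops seen [H3,H1,H2] ; pick H2
  Q 150.176.14.79: descend 1001011010110 ; hops seen [H3,H1] ; pick H1
  Q 102.127.102.194: descend 0 ; hops seen [H3] ; pick H3
  Q 197.58.220.154: descend 1 ; hops seen [H3] ; pick H3
  Q 150.181.127.0: descend 100101101011010101111111 ; hops seen [H3,H1,H2] ; pick H2
  + 150.181.127.168/30 (H5) depth=30
  Q 150.181.127.0: descend 100101101011010101111111 ; hops seen [H3,H1,H2] ; pick H2
  Q 66.247.235.191: descend 0 ; hops seen [H3] ; pick H3
  Q 150.181.127.168: descend 100101101011010101111111101010 ; hops seen [H3,H1,H2,H5] ; pick H5
  del 150.176.0.0/13 (clear depth 13)
  Q 150.181.127.168: descend 100101101011010101111111101010 ; hops seen [H3,H2,H5] ; pick H5
  + 150.181.96.0/19 (H5) depth=19
  del 150.181.127.168/30 (clear depth 30)
  del 150.181.96.0/19 (clear depth 19)
  Q 150.181.127.21: descend 100101101011010101111111 ; hops seen [H3,H2] ; pick H2
  Q 150.181.127.1: descend 100101101011010101111111 ; hops seen [H3,H2] ; pick H2
  + 0.0.0.0/0 (H4) depth=0
  + 0.0.0.0/0 (H0) depth=0
  + 150.181.0.0/16 (H4) depth=16
  Q 150.181.0.1: descend 10010110101101010 ; hops seen [H0,H4] ; pick H4
  + 59.116.0.0/15 (H1) depth=15
  + 150.181.127.0/24 (H4) depth=24
  Q 150.181.127.25: descend 100101101011010101111111 ; hops seen [H0,H4,H4] ; pick H4
  Q 150.181.0.182: descend 10010110101101010 ; hops seen [H0,H4] ; pick H4
  del 59.116.0.0/15 (clear depth 15)
  Q 102.123.212.53: descend 0 ; hops seen [H0] ; pick H0
  del 150.181.0.0/16 (clear depth 16)
  + 150.181.0.0/16 (H0) depth=16
  Q 150.181.127.2: descend 100101101011010101111111 ; hops seen [H0,H0,H4] ; pick H4
  Q 150.181.0.81: descend 10010110101101010 ; hops seen [H0,H0] ; pick H0
  del 150.181.0.0/16 (clear depth 16)

== LOOKUPS ==
["H3","H3","H2","H1","H3","H3","H2","H2","H3","H5","H5","H2","H2","H4","H4","H4","H0","H4","H0"]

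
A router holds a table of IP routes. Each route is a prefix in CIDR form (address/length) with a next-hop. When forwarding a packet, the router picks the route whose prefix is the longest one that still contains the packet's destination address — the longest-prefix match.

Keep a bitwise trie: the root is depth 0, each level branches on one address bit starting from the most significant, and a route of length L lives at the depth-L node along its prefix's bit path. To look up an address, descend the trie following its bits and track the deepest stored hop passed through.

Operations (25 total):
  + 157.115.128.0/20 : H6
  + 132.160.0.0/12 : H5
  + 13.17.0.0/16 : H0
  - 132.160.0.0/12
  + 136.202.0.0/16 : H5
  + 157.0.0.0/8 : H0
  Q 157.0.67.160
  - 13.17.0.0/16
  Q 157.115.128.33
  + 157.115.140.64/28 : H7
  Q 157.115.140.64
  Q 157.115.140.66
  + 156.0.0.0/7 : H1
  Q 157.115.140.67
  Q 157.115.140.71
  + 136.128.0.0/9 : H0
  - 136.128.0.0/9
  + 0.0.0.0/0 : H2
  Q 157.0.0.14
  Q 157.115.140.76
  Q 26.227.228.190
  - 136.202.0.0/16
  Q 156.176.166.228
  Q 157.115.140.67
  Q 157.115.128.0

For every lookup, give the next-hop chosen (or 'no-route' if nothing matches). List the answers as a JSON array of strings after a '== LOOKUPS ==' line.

Process each operation:
  add 157.115.128.0/20 -> H6 at depth 20
  add 132.160.0.0/12 -> H5 at depth 12
  add 13.17.0.0/16 -> H0 at depth 16
  del 132.160.0.0/12 (clear depth 12)
  add 136.202.0.0/16 -> H5 at depth 16
  add 157.0.0.0/8 -> H0 at depth 8
  Q 157.0.67.160: descend 100111010 ; hops seen [H0] ; pick H0
  del 13.17.0.0/16 (clear depth 16)
  Q 157.115.128.33: descend 10011101011100111000 ; hops seen [H0,H6] ; pick H6
  add 157.115.140.64/28 -> H7 at depth 28
  Q 157.115.140.64: descend 1001110101110011100011000100 ; hops seen [H0,H6,H7] ; pick H7
  Q 157.115.140.66: descend 1001110101110011100011000100 ; hops seen [H0,H6,H7] ; pick H7
  add 156.0.0.0/7 -> H1 at depth 7
  Q 157.115.140.67: descend 1001110101110011100011000100 ; hops seen [H1,H0,H6,H7] ; pick H7
  Q 157.115.140.71: descend 1001110101110011100011000100 ; hops seen [H1,H0,H6,H7] ; pick H7
  add 136.128.0.0/9 -> H0 at depth 9
  del 136.128.0.0/9 (clear depth 9)
  add 0.0.0.0/0 -> H2 at depth 0
  Q 157.0.0.14: descend 100111010 ; hops seen [H2,H1,H0] ; pick H0
  Q 157.115.140.76: descend 1001110101110011100011000100 ; hops seen [H2,H1,H0,H6,H7] ; pick H7
  Q 26.227.228.190: descend 000 ; hops seen [H2] ; pick H2
  del 136.202.0.0/16 (clear depth 16)
  Q 156.176.166.228: descend 1001110 ; hops seen [H2,H1] ; pick H1
  Q 157.115.140.67: descend 1001110101110011100011000100 ; hops seen [H2,H1,H0,H6,H7] ; pick H7
  Q 157.115.128.0: descend 10011101011100111000 ; hops seen [H2,H1,H0,H6] ; pick H6

== LOOKUPS ==
["H0","H6","H7","H7","H7","H7","H0","H7","H2","H1","H7","H6"]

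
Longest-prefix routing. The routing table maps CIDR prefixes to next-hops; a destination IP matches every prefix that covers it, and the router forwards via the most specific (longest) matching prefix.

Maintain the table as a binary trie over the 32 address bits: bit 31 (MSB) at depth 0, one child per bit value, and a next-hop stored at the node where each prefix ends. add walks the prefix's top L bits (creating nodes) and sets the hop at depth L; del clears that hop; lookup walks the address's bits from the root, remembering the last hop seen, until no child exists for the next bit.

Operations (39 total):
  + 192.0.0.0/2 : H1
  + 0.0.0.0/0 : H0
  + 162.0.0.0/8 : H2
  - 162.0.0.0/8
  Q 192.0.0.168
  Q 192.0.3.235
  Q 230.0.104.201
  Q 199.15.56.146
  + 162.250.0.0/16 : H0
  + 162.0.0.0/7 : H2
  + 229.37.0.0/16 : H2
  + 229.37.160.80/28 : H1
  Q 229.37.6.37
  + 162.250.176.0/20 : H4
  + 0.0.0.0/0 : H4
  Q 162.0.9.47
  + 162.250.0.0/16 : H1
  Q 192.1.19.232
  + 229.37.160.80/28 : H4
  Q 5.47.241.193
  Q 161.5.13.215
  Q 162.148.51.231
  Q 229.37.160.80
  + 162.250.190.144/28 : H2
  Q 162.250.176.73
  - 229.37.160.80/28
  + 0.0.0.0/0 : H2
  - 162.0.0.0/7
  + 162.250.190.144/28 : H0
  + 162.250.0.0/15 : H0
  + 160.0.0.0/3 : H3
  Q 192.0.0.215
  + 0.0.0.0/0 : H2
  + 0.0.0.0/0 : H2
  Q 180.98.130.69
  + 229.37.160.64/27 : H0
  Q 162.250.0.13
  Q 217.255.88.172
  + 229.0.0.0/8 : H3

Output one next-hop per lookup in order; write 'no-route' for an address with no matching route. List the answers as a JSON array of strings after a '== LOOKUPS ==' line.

Trace:
  add 192.0.0.0/2 -> H1 at depth 2
  add 0.0.0.0/0 -> H0 at depth 0
  add 162.0.0.0/8 -> H2 at depth 8
  del 162.0.0.0/8 (clear depth 8)
  ? 192.0.0.168  path d0:H0→d1:-→d2:H1  best=H1
  ? 192.0.3.235  path d0:H0→d1:-→d2:H1  best=H1
  ? 230.0.104.201  path d0:H0→d1:-→d2:H1  best=H1
  ? 199.15.56.146  path d0:H0→d1:-→d2:H1  best=H1
  add 162.250.0.0/16 -> H0 at depth 16
  add 162.0.0.0/7 -> H2 at depth 7
  add 229.37.0.0/16 -> H2 at depth 16
  add 229.37.160.80/28 -> H1 at depth 28
  ? 229.37.6.37  path d0:H0→d1:-→d2:H1→d3:-→d4:-→d5:-→d6:-→d7:-→d8:-→d9:-→d10:-→d11:-→d12:-→d13:-→d14:-→d15:-→d16:H2  best=H2
  add 162.250.176.0/20 -> H4 at depth 20
  add 0.0.0.0/0 -> H4 at depth 0
  ? 162.0.9.47  path d0:H4→d1:-→d2:-→d3:-→d4:-→d5:-→d6:-→d7:H2→d8:-  best=H2
  add 162.250.0.0/16 -> H1 at depth 16
  ? 192.1.19.232  path d0:H4→d1:-→d2:H1  best=H1
  add 229.37.160.80/28 -> H4 at depth 28
  ? 5.47.241.193  path d0:H4  best=H4
  ? 161.5.13.215  path d0:H4→d1:-→d2:-→d3:-→d4:-→d5:-→d6:-  best=H4
  ? 162.148.51.231  path d0:H4→d1:-→d2:-→d3:-→d4:-→d5:-→d6:-→d7:H2→d8:-→d9:-  best=H2
  ? 229.37.160.80  path d0:H4→d1:-→d2:H1→d3:-→d4:-→d5:-→d6:-→d7:-→d8:-→d9:-→d10:-→d11:-→d12:-→d13:-→d14:-→d15:-→d16:H2→d17:-→d18:-→d19:-→d20:-→d21:-→d22:-→d23:-→d24:-→d25:-→d26:-→d27:-→d28:H4  best=H4
  add 162.250.190.144/28 -> H2 at depth 28
  ? 162.250.176.73  path d0:H4→d1:-→d2:-→d3:-→d4:-→d5:-→d6:-→d7:H2→d8:-→d9:-→d10:-→d11:-→d12:-→d13:-→d14:-→d15:-→d16:H1→d17:-→d18:-→d19:-→d20:H4  best=H4
  del 229.37.160.80/28 (clear depth 28)
  add 0.0.0.0/0 -> H2 at depth 0
  del 162.0.0.0/7 (clear depth 7)
  add 162.250.190.144/28 -> H0 at depth 28
  add 162.250.0.0/15 -> H0 at depth 15
  add 160.0.0.0/3 -> H3 at depth 3
  ? 192.0.0.215  path d0:H2→d1:-→d2:H1  best=H1
  add 0.0.0.0/0 -> H2 at depth 0
  add 0.0.0.0/0 -> H2 at depth 0
  ? 180.98.130.69  path d0:H2→d1:-→d2:-→d3:H3  best=H3
  add 229.37.160.64/27 -> H0 at depth 27
  ? 162.250.0.13  path d0:H2→d1:-→d2:-→d3:H3→d4:-→d5:-→d6:-→d7:-→d8:-→d9:-→d10:-→d11:-→d12:-→d13:-→d14:-→d15:H0→d16:H1  best=H1
  ? 217.255.88.172  path d0:H2→d1:-→d2:H1  best=H1
  add 229.0.0.0/8 -> H3 at depth 8

== LOOKUPS ==
["H1","H1","H1","H1","H2","H2","H1","H4","H4","H2","H4","H4","H1","H3","H1","H1"]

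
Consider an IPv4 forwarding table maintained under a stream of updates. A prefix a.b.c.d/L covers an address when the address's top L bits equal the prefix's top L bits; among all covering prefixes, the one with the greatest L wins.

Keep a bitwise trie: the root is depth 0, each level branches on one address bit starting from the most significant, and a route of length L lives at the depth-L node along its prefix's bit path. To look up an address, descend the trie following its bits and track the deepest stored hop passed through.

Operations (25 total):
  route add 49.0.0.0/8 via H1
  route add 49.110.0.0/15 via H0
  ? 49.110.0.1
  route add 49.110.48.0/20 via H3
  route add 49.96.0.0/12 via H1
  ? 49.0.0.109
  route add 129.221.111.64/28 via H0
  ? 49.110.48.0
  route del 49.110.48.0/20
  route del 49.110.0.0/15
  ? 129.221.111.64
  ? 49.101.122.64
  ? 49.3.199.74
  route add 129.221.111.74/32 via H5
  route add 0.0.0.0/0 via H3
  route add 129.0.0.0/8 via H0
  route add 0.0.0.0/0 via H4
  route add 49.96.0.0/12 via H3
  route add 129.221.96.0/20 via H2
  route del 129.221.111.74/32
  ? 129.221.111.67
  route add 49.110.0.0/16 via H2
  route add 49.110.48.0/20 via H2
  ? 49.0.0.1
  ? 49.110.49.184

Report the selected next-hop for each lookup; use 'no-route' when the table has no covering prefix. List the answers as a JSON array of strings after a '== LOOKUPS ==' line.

Trace:
  add 49.0.0.0/8 -> H1 at depth 8
  add 49.110.0.0/15 -> H0 at depth 15
  Q 49.110.0.1: descend 001100010110111 ; hops seen [H1,H0] ; pick H0
  add 49.110.48.0/20 -> H3 at depth 20
  add 49.96.0.0/12 -> H1 at depth 12
  Q 49.0.0.109: descend 001100010 ; hops seen [H1] ; pick H1
  add 129.221.111.64/28 -> H0 at depth 28
  Q 49.110.48.0: descend 00110001011011100011 ; hops seen [H1,H1,H0,H3] ; pick H3
  - 49.110.48.0/20 clear@20
  - 49.110.0.0/15 clear@15
  Q 129.221.111.64: descend 1000000111011101011011110100 ; hops seen [H0] ; pick H0
  Q 49.101.122.64: descend 001100010110 ; hops seen [H1,H1] ; pick H1
  Q 49.3.199.74: descend 001100010 ; hops seen [H1] ; pick H1
  add 129.221.111.74/32 -> H5 at depth 32
  add 0.0.0.0/0 -> H3 at depth 0
  add 129.0.0.0/8 -> H0 at depth 8
  add 0.0.0.0/0 -> H4 at depth 0
  add 49.96.0.0/12 -> H3 at depth 12
  add 129.221.96.0/20 -> H2 at depth 20
  - 129.221.111.74/32 clear@32
  Q 129.221.111.67: descend 1000000111011101011011110100 ; hops seen [H4,H0,H2,H0] ; pick H0
  add 49.110.0.0/16 -> H2 at depth 16
  add 49.110.48.0/20 -> H2 at depth 20
  Q 49.0.0.1: descend 001100010 ; hops seen [H4,H1] ; pick H1
  Q 49.110.49.184: descend 00110001011011100011 ; hops seen [H4,H1,H3,H2,H2] ; pick H2

== LOOKUPS ==
["H0","H1","H3","H0","H1","H1","H0","H1","H2"]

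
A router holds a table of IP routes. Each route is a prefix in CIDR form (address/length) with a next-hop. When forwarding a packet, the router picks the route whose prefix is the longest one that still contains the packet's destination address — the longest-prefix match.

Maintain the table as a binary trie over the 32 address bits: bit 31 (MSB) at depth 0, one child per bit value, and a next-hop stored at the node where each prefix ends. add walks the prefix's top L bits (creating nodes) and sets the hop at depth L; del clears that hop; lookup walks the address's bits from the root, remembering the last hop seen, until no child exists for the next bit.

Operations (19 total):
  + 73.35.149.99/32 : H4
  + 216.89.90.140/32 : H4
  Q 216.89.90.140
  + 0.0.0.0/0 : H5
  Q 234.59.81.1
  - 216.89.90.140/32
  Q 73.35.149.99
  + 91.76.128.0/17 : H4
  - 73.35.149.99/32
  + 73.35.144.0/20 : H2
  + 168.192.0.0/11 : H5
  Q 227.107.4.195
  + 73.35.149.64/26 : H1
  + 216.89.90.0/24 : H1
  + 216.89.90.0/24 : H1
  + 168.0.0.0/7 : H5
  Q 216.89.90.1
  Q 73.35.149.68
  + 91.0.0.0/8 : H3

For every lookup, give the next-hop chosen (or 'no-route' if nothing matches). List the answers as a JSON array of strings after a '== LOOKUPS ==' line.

Apply in order:
  add 73.35.149.99/32 -> H4 at depth 32
  add 216.89.90.140/32 -> H4 at depth 32
  Q 216.89.90.140: descend 11011000010110010101101010001100 ; hops seen [H4] ; pick H4
  add 0.0.0.0/0 -> H5 at depth 0
  Q 234.59.81.1: descend 11 ; hops seen [H5] ; pick H5
  del 216.89.90.140/32 (clear depth 32)
  Q 73.35.149.99: descend 01001001001000111001010101100011 ; hops seen [H5,H4] ; pick H4
  add 91.76.128.0/17 -> H4 at depth 17
  del 73.35.149.99/32 (clear depth 32)
  add 73.35.144.0/20 -> H2 at depth 20
  add 168.192.0.0/11 -> H5 at depth 11
  Q 227.107.4.195: descend 11 ; hops seen [H5] ; pick H5
  add 73.35.149.64/26 -> H1 at depth 26
  add 216.89.90.0/24 -> H1 at depth 24
  add 216.89.90.0/24 -> H1 at depth 24
  add 168.0.0.0/7 -> H5 at depth 7
  Q 216.89.90.1: descend 110110000101100101011010 ; hops seen [H5,H1] ; pick H1
  Q 73.35.149.68: descend 01001001001000111001010101 ; hops seen [H5,H2,H1] ; pick H1
  add 91.0.0.0/8 -> H3 at depth 8

== LOOKUPS ==
["H4","H5","H4","H5","H1","H1"]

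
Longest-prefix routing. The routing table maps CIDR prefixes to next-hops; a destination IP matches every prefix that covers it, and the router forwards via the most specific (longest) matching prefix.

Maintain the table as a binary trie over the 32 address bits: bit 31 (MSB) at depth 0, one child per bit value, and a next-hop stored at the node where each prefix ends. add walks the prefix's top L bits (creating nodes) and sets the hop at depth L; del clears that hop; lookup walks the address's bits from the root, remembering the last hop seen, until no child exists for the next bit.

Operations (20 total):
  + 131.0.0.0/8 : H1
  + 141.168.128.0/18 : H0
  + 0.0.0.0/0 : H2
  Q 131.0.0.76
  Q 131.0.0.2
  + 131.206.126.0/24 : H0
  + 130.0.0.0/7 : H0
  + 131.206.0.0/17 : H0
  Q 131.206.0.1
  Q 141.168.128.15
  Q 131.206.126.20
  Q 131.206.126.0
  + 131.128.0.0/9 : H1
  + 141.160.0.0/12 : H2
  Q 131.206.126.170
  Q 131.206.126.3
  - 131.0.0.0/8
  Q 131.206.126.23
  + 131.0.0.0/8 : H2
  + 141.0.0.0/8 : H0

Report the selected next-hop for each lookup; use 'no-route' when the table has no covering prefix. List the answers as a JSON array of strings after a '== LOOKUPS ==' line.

Trace:
  + 131.0.0.0/8 (H1) depth=8
  + 141.168.128.0/18 (H0) depth=18
  + 0.0.0.0/0 (H2) depth=0
  ? 131.0.0.76  path d0:H2→d1:-→d2:-→d3:-→d4:-→d5:-→d6:-→d7:-→d8:H1  best=H1
  ? 131.0.0.2  path d0:H2→d1:-→d2:-→d3:-→d4:-→d5:-→d6:-→d7:-→d8:H1  best=H1
  + 131.206.126.0/24 (H0) depth=24
  + 130.0.0.0/7 (H0) depth=7
  + 131.206.0.0/17 (H0) depth=17
  ? 131.206.0.1  path d0:H2→d1:-→d2:-→d3:-→d4:-→d5:-→d6:-→d7:H0→d8:H1→d9:-→d10:-→d11:-→d12:-→d13:-→d14:-→d15:-→d16:-→d17:H0  best=H0
  ? 141.168.128.15  path d0:H2→d1:-→d2:-→d3:-→d4:-→d5:-→d6:-→d7:-→d8:-→d9:-→d10:-→d11:-→d12:-→d13:-→d14:-→d15:-→d16:-→d17:-→d18:H0  best=H0
  ? 131.206.126.20  path d0:H2→d1:-→d2:-→d3:-→d4:-→d5:-→d6:-→d7:H0→d8:H1→d9:-→d10:-→d11:-→d12:-→d13:-→d14:-→d15:-→d16:-→d17:H0→d18:-→d19:-→d20:-→d21:-→d22:-→d23:-→d24:H0  best=H0
  ? 131.206.126.0  path d0:H2→d1:-→d2:-→d3:-→d4:-→d5:-→d6:-→d7:H0→d8:H1→d9:-→d10:-→d11:-→d12:-→d13:-→d14:-→d15:-→d16:-→d17:H0→d18:-→d19:-→d20:-→d21:-→d22:-→d23:-→d24:H0  best=H0
  + 131.128.0.0/9 (H1) depth=9
  + 141.160.0.0/12 (H2) depth=12
  ? 131.206.126.170  path d0:H2→d1:-→d2:-→d3:-→d4:-→d5:-→d6:-→d7:H0→d8:H1→d9:H1→d10:-→d11:-→d12:-→d13:-→d14:-→d15:-→d16:-→d17:H0→d18:-→d19:-→d20:-→d21:-→d22:-→d23:-→d24:H0  best=H0
  ? 131.206.126.3  path d0:H2→d1:-→d2:-→d3:-→d4:-→d5:-→d6:-→d7:H0→d8:H1→d9:H1→d10:-→d11:-→d12:-→d13:-→d14:-→d15:-→d16:-→d17:H0→d18:-→d19:-→d20:-→d21:-→d22:-→d23:-→d24:H0  best=H0
  - 131.0.0.0/8 clear@8
  ? 131.206.126.23  path d0:H2→d1:-→d2:-→d3:-→d4:-→d5:-→d6:-→d7:H0→d8:-→d9:H1→d10:-→d11:-→d12:-→d13:-→d14:-→d15:-→d16:-→d17:H0→d18:-→d19:-→d20:-→d21:-→d22:-→d23:-→d24:H0  best=H0
  + 131.0.0.0/8 (H2) depth=8
  + 141.0.0.0/8 (H0) depth=8

== LOOKUPS ==
["H1","H1","H0","H0","H0","H0","H0","H0","H0"]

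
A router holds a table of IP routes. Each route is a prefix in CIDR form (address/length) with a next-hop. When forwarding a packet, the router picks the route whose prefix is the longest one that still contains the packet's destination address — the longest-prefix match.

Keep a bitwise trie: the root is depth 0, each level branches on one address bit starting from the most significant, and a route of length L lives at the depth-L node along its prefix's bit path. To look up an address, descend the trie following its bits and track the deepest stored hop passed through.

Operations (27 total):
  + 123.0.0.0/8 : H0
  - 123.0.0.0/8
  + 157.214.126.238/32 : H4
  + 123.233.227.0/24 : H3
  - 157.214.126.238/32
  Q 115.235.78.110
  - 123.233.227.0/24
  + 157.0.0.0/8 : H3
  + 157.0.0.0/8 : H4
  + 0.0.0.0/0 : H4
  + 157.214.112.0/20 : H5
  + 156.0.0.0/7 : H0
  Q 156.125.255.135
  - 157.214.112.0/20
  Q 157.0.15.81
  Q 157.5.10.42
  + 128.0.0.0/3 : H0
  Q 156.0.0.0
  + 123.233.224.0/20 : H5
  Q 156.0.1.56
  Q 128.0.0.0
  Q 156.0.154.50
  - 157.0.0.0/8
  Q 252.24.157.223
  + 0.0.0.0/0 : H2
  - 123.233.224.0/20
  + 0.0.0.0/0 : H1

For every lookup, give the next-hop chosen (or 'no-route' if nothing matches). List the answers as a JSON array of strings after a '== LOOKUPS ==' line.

Process each operation:
  + 123.0.0.0/8 (H0) depth=8
  del 123.0.0.0/8 (clear depth 8)
  + 157.214.126.238/32 (H4) depth=32
  + 123.233.227.0/24 (H3) depth=24
  del 157.214.126.238/32 (clear depth 32)
  lookup 115.235.78.110: bits 0111 walk d0:-→d1:-→d2:-→d3:-→d4:- -> no-route
  del 123.233.227.0/24 (clear depth 24)
  + 157.0.0.0/8 (H3) depth=8
  + 157.0.0.0/8 (H4) depth=8
  + 0.0.0.0/0 (H4) depth=0
  + 157.214.112.0/20 (H5) depth=20
  + 156.0.0.0/7 (H0) depth=7
  lookup 156.125.255.135: bits 1001110 walk d0:H4→d1:-→d2:-→d3:-→d4:-→d5:-→d6:-→d7:H0 -> H0
  del 157.214.112.0/20 (clear depth 20)
  lookup 157.0.15.81: bits 10011101 walk d0:H4→d1:-→d2:-→d3:-→d4:-→d5:-→d6:-→d7:H0→d8:H4 -> H4
  lookup 157.5.10.42: bits 10011101 walk d0:H4→d1:-→d2:-→d3:-→d4:-→d5:-→d6:-→d7:H0→d8:H4 -> H4
  + 128.0.0.0/3 (H0) depth=3
  lookup 156.0.0.0: bits 1001110 walk d0:H4→d1:-→d2:-→d3:H0→d4:-→d5:-→d6:-→d7:H0 -> H0
  + 123.233.224.0/20 (H5) depth=20
  lookup 156.0.1.56: bits 1001110 walk d0:H4→d1:-→d2:-→d3:H0→d4:-→d5:-→d6:-→d7:H0 -> H0
  lookup 128.0.0.0: bits 100 walk d0:H4→d1:-→d2:-→d3:H0 -> H0
  lookup 156.0.154.50: bits 1001110 walk d0:H4→d1:-→d2:-→d3:H0→d4:-→d5:-→d6:-→d7:H0 -> H0
  del 157.0.0.0/8 (clear depth 8)
  lookup 252.24.157.223: bits 1 walk d0:H4→d1:- -> H4
  + 0.0.0.0/0 (H2) depth=0
  del 123.233.224.0/20 (clear depth 20)
  + 0.0.0.0/0 (H1) depth=0

== LOOKUPS ==
["no-route","H0","H4","H4","H0","H0","H0","H0","H4"]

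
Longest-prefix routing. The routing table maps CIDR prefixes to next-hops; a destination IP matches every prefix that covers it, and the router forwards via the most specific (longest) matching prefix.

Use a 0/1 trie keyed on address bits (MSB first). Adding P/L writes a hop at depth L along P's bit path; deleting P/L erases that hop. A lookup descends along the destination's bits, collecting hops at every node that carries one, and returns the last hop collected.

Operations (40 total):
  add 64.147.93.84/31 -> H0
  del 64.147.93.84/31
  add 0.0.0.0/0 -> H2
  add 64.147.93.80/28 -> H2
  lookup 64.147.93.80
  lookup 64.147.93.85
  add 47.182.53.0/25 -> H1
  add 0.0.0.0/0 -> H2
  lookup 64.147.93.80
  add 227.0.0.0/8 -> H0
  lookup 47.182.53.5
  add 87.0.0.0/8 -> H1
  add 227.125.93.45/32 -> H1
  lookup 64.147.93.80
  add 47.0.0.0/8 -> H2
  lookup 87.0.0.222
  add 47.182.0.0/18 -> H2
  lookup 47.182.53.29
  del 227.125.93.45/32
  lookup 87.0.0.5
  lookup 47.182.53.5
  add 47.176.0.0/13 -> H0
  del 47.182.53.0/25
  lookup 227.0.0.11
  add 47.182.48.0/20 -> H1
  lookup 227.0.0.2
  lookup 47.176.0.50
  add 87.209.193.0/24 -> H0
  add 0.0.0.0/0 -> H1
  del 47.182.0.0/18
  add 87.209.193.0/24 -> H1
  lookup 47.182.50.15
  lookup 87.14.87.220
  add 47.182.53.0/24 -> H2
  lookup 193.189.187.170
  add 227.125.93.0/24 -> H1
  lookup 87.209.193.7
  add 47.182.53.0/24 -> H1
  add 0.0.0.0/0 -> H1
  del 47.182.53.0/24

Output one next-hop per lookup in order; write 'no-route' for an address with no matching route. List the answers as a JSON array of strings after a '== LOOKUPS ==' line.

Trace:
  + 64.147.93.84/31 (H0) depth=31
  del 64.147.93.84/31 (clear depth 31)
  + 0.0.0.0/0 (H2) depth=0
  + 64.147.93.80/28 (H2) depth=28
  ? 64.147.93.80  path d0:H2→d1:-→d2:-→d3:-→d4:-→d5:-→d6:-→d7:-→d8:-→d9:-→d10:-→d11:-→d12:-→d13:-→d14:-→d15:-→d16:-→d17:-→d18:-→d19:-→d20:-→d21:-→d22:-→d23:-→d24:-→d25:-→d26:-→d27:-→d28:H2→d29:-  best=H2
  ? 64.147.93.85  path d0:H2→d1:-→d2:-→d3:-→d4:-→d5:-→d6:-→d7:-→d8:-→d9:-→d10:-→d11:-→d12:-→d13:-→d14:-→d15:-→d16:-→d17:-→d18:-→d19:-→d20:-→d21:-→d22:-→d23:-→d24:-→d25:-→d26:-→d27:-→d28:H2→d29:-→d30:-→d31:-  best=H2
  + 47.182.53.0/25 (H1) depth=25
  + 0.0.0.0/0 (H2) depth=0
  ? 64.147.93.80  path d0:H2→d1:-→d2:-→d3:-→d4:-→d5:-→d6:-→d7:-→d8:-→d9:-→d10:-→d11:-→d12:-→d13:-→d14:-→d15:-→d16:-→d17:-→d18:-→d19:-→d20:-→d21:-→d22:-→d23:-→d24:-→d25:-→d26:-→d27:-→d28:H2→d29:-  best=H2
  + 227.0.0.0/8 (H0) depth=8
  ? 47.182.53.5  path d0:H2→d1:-→d2:-→d3:-→d4:-→d5:-→d6:-→d7:-→d8:-→d9:-→d10:-→d11:-→d12:-→d13:-→d14:-→d15:-→d16:-→d17:-→d18:-→d19:-→d20:-→d21:-→d22:-→d23:-→d24:-→d25:H1  best=H1
  + 87.0.0.0/8 (H1) depth=8
  + 227.125.93.45/32 (H1) depth=32
  ? 64.147.93.80  path d0:H2→d1:-→d2:-→d3:-→d4:-→d5:-→d6:-→d7:-→d8:-→d9:-→d10:-→d11:-→d12:-→d13:-→d14:-→d15:-→d16:-→d17:-→d18:-→d19:-→d20:-→d21:-→d22:-→d23:-→d24:-→d25:-→d26:-→d27:-→d28:H2→d29:-  best=H2
  + 47.0.0.0/8 (H2) depth=8
  ? 87.0.0.222  path d0:H2→d1:-→d2:-→d3:-→d4:-→d5:-→d6:-→d7:-→d8:H1  best=H1
  + 47.182.0.0/18 (H2) depth=18
  ? 47.182.53.29  path d0:H2→d1:-→d2:-→d3:-→d4:-→d5:-→d6:-→d7:-→d8:H2→d9:-→d10:-→d11:-→d12:-→d13:-→d14:-→d15:-→d16:-→d17:-→d18:H2→d19:-→d20:-→d21:-→d22:-→d23:-→d24:-→d25:H1  best=H1
  del 227.125.93.45/32 (clear depth 32)
  ? 87.0.0.5  path d0:H2→d1:-→d2:-→d3:-→d4:-→d5:-→d6:-→d7:-→d8:H1  best=H1
  ? 47.182.53.5  path d0:H2→d1:-→d2:-→d3:-→d4:-→d5:-→d6:-→d7:-→d8:H2→d9:-→d10:-→d11:-→d12:-→d13:-→d14:-→d15:-→d16:-→d17:-→d18:H2→d19:-→d20:-→d21:-→d22:-→d23:-→d24:-→d25:H1  best=H1
  + 47.176.0.0/13 (H0) depth=13
  del 47.182.53.0/25 (clear depth 25)
  ? 227.0.0.11  path d0:H2→d1:-→d2:-→d3:-→d4:-→d5:-→d6:-→d7:-→d8:H0→d9:-  best=H0
  + 47.182.48.0/20 (H1) depth=20
  ? 227.0.0.2  path d0:H2→d1:-→d2:-→d3:-→d4:-→d5:-→d6:-→d7:-→d8:H0→d9:-  best=H0
  ? 47.176.0.50  path d0:H2→d1:-→d2:-→d3:-→d4:-→d5:-→d6:-→d7:-→d8:H2→d9:-→d10:-→d11:-→d12:-→d13:H0  best=H0
  + 87.209.193.0/24 (H0) depth=24
  + 0.0.0.0/0 (H1) depth=0
  del 47.182.0.0/18 (clear depth 18)
  + 87.209.193.0/24 (H1) depth=24
  ? 47.182.50.15  path d0:H1→d1:-→d2:-→d3:-→d4:-→d5:-→d6:-→d7:-→d8:H2→d9:-→d10:-→d11:-→d12:-→d13:H0→d14:-→d15:-→d16:-→d17:-→d18:-→d19:-→d20:H1→d21:-  best=H1
  ? 87.14.87.220  path d0:H1→d1:-→d2:-→d3:-→d4:-→d5:-→d6:-→d7:-→d8:H1  best=H1
  + 47.182.53.0/24 (H2) depth=24
  ? 193.189.187.170  path d0:H1→d1:-→d2:-  best=H1
  + 227.125.93.0/24 (H1) depth=24
  ? 87.209.193.7  path d0:H1→d1:-→d2:-→d3:-→d4:-→d5:-→d6:-→d7:-→d8:H1→d9:-→d10:-→d11:-→d12:-→d13:-→d14:-→d15:-→d16:-→d17:-→d18:-→d19:-→d20:-→d21:-→d22:-→d23:-→d24:H1  best=H1
  + 47.182.53.0/24 (H1) depth=24
  + 0.0.0.0/0 (H1) depth=0
  del 47.182.53.0/24 (clear depth 24)

== LOOKUPS ==
["H2","H2","H2","H1","H2","H1","H1","H1","H1","H0","H0","H0","H1","H1","H1","H1"]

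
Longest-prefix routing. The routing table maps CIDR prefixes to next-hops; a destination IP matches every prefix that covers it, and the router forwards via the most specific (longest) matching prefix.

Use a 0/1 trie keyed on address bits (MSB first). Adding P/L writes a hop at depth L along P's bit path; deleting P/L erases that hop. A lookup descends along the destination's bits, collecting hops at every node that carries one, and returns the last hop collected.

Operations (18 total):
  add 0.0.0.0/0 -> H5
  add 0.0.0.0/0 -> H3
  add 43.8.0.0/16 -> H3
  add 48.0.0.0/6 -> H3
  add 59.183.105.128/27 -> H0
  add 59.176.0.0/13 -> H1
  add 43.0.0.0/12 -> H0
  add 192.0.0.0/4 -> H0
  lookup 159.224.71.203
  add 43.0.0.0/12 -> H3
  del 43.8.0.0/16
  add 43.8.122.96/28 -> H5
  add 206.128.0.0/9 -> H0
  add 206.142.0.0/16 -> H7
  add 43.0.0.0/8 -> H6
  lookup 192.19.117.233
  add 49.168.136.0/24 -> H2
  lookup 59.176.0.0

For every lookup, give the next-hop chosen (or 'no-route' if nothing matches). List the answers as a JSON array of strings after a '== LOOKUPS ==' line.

Process each operation:
  add 0.0.0.0/0 -> H5 at depth 0
  add 0.0.0.0/0 -> H3 at depth 0
  add 43.8.0.0/16 -> H3 at depth 16
  add 48.0.0.0/6 -> H3 at depth 6
  add 59.183.105.128/27 -> H0 at depth 27
  add 59.176.0.0/13 -> H1 at depth 13
  add 43.0.0.0/12 -> H0 at depth 12
  add 192.0.0.0/4 -> H0 at depth 4
  ? 159.224.71.203  path d0:H3→d1:-  best=H3
  add 43.0.0.0/12 -> H3 at depth 12
  del 43.8.0.0/16 (clear depth 16)
  add 43.8.122.96/28 -> H5 at depth 28
  add 206.128.0.0/9 -> H0 at depth 9
  add 206.142.0.0/16 -> H7 at depth 16
  add 43.0.0.0/8 -> H6 at depth 8
  ? 192.19.117.233  path d0:H3→d1:-→d2:-→d3:-→d4:H0  best=H0
  add 49.168.136.0/24 -> H2 at depth 24
  ? 59.176.0.0  path d0:H3→d1:-→d2:-→d3:-→d4:-→d5:-→d6:-→d7:-→d8:-→d9:-→d10:-→d11:-→d12:-→d13:H1  best=H1

== LOOKUPS ==
["H3","H0","H1"]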